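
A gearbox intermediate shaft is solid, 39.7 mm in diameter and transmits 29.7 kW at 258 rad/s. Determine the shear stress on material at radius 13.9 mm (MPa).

ω = 258 rad/s, so T = P/ω = 29.7×10³ / 258.0 = 115.1 N·m.
J = πd⁴/32 = π(0.0397)⁴/32 = 2.439×10^-7 m⁴.
Shear stress varies linearly with radius: τ = T·r/J = 115.1 × 0.0139 / 2.439×10^-7 = 6.561×10^6 Pa.

6.56 MPa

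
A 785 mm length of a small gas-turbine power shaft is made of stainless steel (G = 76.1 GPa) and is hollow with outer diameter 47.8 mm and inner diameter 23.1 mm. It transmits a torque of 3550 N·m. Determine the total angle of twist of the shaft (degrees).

4.33°

J = π(d_o⁴ − d_i⁴)/32 = π(0.0478⁴ − 0.0231⁴)/32 = 4.846×10^-7 m⁴.
θ = T·L/(G·J) = 3550 × 0.785 / (76.1×10⁹ × 4.846×10^-7) = 0.07557 rad.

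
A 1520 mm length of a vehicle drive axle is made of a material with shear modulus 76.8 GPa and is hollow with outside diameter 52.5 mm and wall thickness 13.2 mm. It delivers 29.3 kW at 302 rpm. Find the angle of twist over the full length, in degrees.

1.50°

ω = 2π·302/60 = 31.63 rad/s, so T = P/ω = 29.3×10³ / 31.63 = 926.5 N·m.
J = π(d_o⁴ − d_i⁴)/32 = π(0.0525⁴ − 0.0261⁴)/32 = 7.003×10^-7 m⁴.
θ = T·L/(G·J) = 926.5 × 1.52 / (76.8×10⁹ × 7.003×10^-7) = 0.02618 rad.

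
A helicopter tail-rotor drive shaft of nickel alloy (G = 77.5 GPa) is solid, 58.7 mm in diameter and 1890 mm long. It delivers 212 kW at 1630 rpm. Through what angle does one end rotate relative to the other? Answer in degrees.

1.49°

ω = 2π·1630/60 = 170.7 rad/s, so T = P/ω = 212×10³ / 170.7 = 1242 N·m.
J = πd⁴/32 = π(0.0587)⁴/32 = 1.166×10^-6 m⁴.
θ = T·L/(G·J) = 1242 × 1.89 / (77.5×10⁹ × 1.166×10^-6) = 0.02599 rad.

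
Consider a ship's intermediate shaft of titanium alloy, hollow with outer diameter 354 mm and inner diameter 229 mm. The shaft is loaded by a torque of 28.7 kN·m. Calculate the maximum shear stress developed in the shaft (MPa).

J = π(d_o⁴ − d_i⁴)/32 = π(0.354⁴ − 0.229⁴)/32 = 1.272×10^-3 m⁴.
τ_max = T·r/J = 28700 × 0.177 / 1.272×10^-3 = 3.994×10^6 Pa.

3.99 MPa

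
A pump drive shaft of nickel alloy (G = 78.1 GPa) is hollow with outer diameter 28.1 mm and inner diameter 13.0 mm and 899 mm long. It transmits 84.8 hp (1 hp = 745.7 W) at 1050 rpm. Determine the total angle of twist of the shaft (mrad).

ω = 2π·1050/60 = 110.0 rad/s, so T = P/ω = 84.8×745.7 / 110.0 = 575.1 N·m.
J = π(d_o⁴ − d_i⁴)/32 = π(0.0281⁴ − 0.0130⁴)/32 = 5.841×10^-8 m⁴.
θ = T·L/(G·J) = 575.1 × 0.899 / (78.1×10⁹ × 5.841×10^-8) = 0.1133 rad.

113 mrad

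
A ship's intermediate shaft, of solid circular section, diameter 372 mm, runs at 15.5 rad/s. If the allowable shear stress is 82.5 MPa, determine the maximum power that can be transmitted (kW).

12900 kW

J = πd⁴/32 = π(0.372)⁴/32 = 1.880×10^-3 m⁴.
T_max = τ_allow·J/r = 8.25×10^7 × 1.880×10^-3 / 0.186 = 833900 N·m.
ω = 15.5 rad/s, so P_max = T_max·ω = 1.293×10^7 W.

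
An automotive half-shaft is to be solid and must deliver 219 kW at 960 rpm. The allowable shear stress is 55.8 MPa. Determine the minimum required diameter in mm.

ω = 2π·960/60 = 100.5 rad/s, so T = P/ω = 219×10³ / 100.5 = 2178 N·m.
For a solid shaft τ_max = 16T/(πd³), so d = (16T/(π τ_allow))^(1/3) = (16·2178/(π·5.58×10^7))^(1/3) = 0.05837 m.

58.4 mm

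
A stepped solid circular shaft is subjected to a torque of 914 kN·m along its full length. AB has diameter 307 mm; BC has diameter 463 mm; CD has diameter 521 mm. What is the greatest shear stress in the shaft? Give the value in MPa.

Under the same torque, τ_max = 16T/(πd³) is largest where d is smallest — segment AB (d = 307 mm).
τ_max = 16·914000/(π·(0.307)³) = 1.609×10^8 Pa.

161 MPa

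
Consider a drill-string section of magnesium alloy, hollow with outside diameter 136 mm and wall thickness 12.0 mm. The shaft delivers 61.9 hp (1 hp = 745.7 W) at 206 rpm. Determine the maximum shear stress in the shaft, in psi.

ω = 2π·206/60 = 21.57 rad/s, so T = P/ω = 61.9×745.7 / 21.57 = 2140 N·m.
J = π(d_o⁴ − d_i⁴)/32 = π(0.136⁴ − 0.112⁴)/32 = 1.814×10^-5 m⁴.
τ_max = T·r/J = 2140 × 0.0680 / 1.814×10^-5 = 8.022×10^6 Pa.

1160 psi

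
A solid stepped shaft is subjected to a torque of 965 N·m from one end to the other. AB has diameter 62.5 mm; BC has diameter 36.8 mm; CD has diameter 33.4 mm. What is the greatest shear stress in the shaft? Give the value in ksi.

19.1 ksi

Under the same torque, τ_max = 16T/(πd³) is largest where d is smallest — segment CD (d = 33.4 mm).
τ_max = 16·965.0/(π·(0.0334)³) = 1.319×10^8 Pa.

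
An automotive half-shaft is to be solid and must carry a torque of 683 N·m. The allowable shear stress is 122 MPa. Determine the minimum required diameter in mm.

For a solid shaft τ_max = 16T/(πd³), so d = (16T/(π τ_allow))^(1/3) = (16·683.0/(π·1.22×10^8))^(1/3) = 0.03055 m.

30.5 mm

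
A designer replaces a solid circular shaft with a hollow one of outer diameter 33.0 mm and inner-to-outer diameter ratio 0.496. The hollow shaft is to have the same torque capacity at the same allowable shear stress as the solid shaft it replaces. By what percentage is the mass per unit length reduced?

21.4 %

Equal τ_max and T ⇒ the solid shaft needs d_s³ = d_o³(1−k⁴), so d_s = 33.0·(1−0.496⁴)^(1/3) = 32.32 mm.
Area ratio A_h/A_s = d_o²(1−k²)/d_s² = (1−k²)/(1−k⁴)^(2/3) = 0.7860.
Mass saving = 1 − 0.7860 = 21.4 %.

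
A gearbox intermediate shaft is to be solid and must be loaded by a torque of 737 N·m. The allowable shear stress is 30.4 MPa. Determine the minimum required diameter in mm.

For a solid shaft τ_max = 16T/(πd³), so d = (16T/(π τ_allow))^(1/3) = (16·737.0/(π·3.04×10^7))^(1/3) = 0.04980 m.

49.8 mm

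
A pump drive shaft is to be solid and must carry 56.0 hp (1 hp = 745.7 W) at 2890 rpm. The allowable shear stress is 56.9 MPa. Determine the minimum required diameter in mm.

ω = 2π·2890/60 = 302.6 rad/s, so T = P/ω = 56.0×745.7 / 302.6 = 138.0 N·m.
For a solid shaft τ_max = 16T/(πd³), so d = (16T/(π τ_allow))^(1/3) = (16·138.0/(π·5.69×10^7))^(1/3) = 0.02312 m.

23.1 mm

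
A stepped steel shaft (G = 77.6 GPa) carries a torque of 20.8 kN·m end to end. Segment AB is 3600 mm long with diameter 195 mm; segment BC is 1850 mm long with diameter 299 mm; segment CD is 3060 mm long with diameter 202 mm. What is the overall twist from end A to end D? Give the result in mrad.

12.4 mrad

J_AB = π(0.195)⁴/32 = 1.42×10^-4 m⁴; J_BC = π(0.299)⁴/32 = 7.85×10^-4 m⁴; J_CD = π(0.202)⁴/32 = 1.63×10^-4 m⁴.
θ = (T/G)·Σ L_i/J_i = (20800/77.6×10⁹)·(3.60/1.42×10^-4 + 1.85/7.85×10^-4 + 3.06/1.63×10^-4) = 0.01245 rad.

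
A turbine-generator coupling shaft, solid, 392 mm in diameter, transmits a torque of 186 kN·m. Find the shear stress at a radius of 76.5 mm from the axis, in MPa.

6.14 MPa

J = πd⁴/32 = π(0.392)⁴/32 = 2.318×10^-3 m⁴.
Shear stress varies linearly with radius: τ = T·r/J = 186000 × 0.0765 / 2.318×10^-3 = 6.138×10^6 Pa.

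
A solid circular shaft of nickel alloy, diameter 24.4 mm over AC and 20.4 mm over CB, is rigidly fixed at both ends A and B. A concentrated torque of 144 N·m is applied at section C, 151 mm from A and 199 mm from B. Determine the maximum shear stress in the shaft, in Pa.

Compatibility: T_A·a/J_AC = T_B·b/J_CB with T_A + T_B = T₀.
J_AC = 3.48×10^-8 m⁴, J_CB = 1.70×10^-8 m⁴, so T_A = T₀·(J_AC/a)/((J_AC/a)+(J_CB/b)) = 105.1 N·m, T_B = 38.95 N·m.
τ in each portion: τ_AC = 3.68×10^7 Pa, τ_CB = 2.34×10^7 Pa; maximum is in AC.
τ_max = T_AC·r/J = 105.1·0.0122/3.48×10^-8 = 3.683×10^7 Pa.

3.68e7 Pa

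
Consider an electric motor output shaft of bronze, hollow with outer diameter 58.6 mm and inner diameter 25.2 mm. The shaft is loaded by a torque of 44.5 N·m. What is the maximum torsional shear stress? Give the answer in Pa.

1.17e6 Pa

J = π(d_o⁴ − d_i⁴)/32 = π(0.0586⁴ − 0.0252⁴)/32 = 1.118×10^-6 m⁴.
τ_max = T·r/J = 44.50 × 0.0293 / 1.118×10^-6 = 1.166×10^6 Pa.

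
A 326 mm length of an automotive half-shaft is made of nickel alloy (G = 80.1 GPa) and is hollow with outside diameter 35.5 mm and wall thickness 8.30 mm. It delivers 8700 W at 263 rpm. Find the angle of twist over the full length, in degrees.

ω = 2π·263/60 = 27.54 rad/s, so T = P/ω = 8700 / 27.54 = 315.9 N·m.
J = π(d_o⁴ − d_i⁴)/32 = π(0.0355⁴ − 0.0189⁴)/32 = 1.434×10^-7 m⁴.
θ = T·L/(G·J) = 315.9 × 0.326 / (80.1×10⁹ × 1.434×10^-7) = 8.966×10^-3 rad.

0.514°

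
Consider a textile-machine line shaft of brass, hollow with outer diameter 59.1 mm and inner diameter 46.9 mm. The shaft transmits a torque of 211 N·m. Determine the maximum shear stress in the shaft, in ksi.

1.25 ksi

J = π(d_o⁴ − d_i⁴)/32 = π(0.0591⁴ − 0.0469⁴)/32 = 7.227×10^-7 m⁴.
τ_max = T·r/J = 211.0 × 0.0295 / 7.227×10^-7 = 8.627×10^6 Pa.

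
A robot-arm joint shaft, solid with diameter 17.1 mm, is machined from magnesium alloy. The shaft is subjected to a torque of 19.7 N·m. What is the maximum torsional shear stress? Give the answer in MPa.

J = πd⁴/32 = π(0.0171)⁴/32 = 8.394×10^-9 m⁴.
τ_max = T·r/J = 19.70 × 0.00855 / 8.394×10^-9 = 2.007×10^7 Pa.

20.1 MPa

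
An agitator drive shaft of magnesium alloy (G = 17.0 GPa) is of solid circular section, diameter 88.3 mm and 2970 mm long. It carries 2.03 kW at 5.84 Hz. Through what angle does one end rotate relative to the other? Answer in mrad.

1.62 mrad

ω = 2π·5.84 = 36.69 rad/s, so T = P/ω = 2.03×10³ / 36.69 = 55.32 N·m.
J = πd⁴/32 = π(0.0883)⁴/32 = 5.968×10^-6 m⁴.
θ = T·L/(G·J) = 55.32 × 2.97 / (17.0×10⁹ × 5.968×10^-6) = 1.619×10^-3 rad.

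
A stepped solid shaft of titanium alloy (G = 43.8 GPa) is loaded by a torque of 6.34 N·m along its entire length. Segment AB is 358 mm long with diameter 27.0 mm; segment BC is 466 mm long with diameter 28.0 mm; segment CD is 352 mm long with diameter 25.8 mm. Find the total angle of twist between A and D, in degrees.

J_AB = π(0.0270)⁴/32 = 5.22×10^-8 m⁴; J_BC = π(0.0280)⁴/32 = 6.03×10^-8 m⁴; J_CD = π(0.0258)⁴/32 = 4.35×10^-8 m⁴.
θ = (T/G)·Σ L_i/J_i = (6.340/43.8×10⁹)·(0.358/5.22×10^-8 + 0.466/6.03×10^-8 + 0.352/4.35×10^-8) = 3.282×10^-3 rad.

0.188°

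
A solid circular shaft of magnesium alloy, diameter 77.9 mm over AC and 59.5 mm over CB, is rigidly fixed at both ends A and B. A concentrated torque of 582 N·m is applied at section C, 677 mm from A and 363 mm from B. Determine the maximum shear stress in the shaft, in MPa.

Compatibility: T_A·a/J_AC = T_B·b/J_CB with T_A + T_B = T₀.
J_AC = 3.62×10^-6 m⁴, J_CB = 1.23×10^-6 m⁴, so T_A = T₀·(J_AC/a)/((J_AC/a)+(J_CB/b)) = 356.0 N·m, T_B = 226.0 N·m.
τ in each portion: τ_AC = 3.84×10^6 Pa, τ_CB = 5.46×10^6 Pa; maximum is in CB.
τ_max = T_CB·r/J = 226.0·0.0297/1.23×10^-6 = 5.464×10^6 Pa.

5.46 MPa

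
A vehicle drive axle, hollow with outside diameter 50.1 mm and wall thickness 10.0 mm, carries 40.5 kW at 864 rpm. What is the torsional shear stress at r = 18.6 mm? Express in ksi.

ω = 2π·864/60 = 90.48 rad/s, so T = P/ω = 40.5×10³ / 90.48 = 447.6 N·m.
J = π(d_o⁴ − d_i⁴)/32 = π(0.0501⁴ − 0.0301⁴)/32 = 5.379×10^-7 m⁴.
Shear stress varies linearly with radius: τ = T·r/J = 447.6 × 0.0186 / 5.379×10^-7 = 1.548×10^7 Pa.

2.24 ksi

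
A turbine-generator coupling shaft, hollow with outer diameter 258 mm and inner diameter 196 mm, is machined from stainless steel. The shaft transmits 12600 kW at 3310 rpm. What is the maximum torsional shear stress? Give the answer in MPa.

16.2 MPa

ω = 2π·3310/60 = 346.6 rad/s, so T = P/ω = 12600×10³ / 346.6 = 36350 N·m.
J = π(d_o⁴ − d_i⁴)/32 = π(0.258⁴ − 0.196⁴)/32 = 2.901×10^-4 m⁴.
τ_max = T·r/J = 36350 × 0.129 / 2.901×10^-4 = 1.616×10^7 Pa.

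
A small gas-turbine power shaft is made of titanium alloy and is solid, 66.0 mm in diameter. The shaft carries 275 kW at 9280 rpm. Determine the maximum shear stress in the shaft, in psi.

727 psi

ω = 2π·9280/60 = 971.8 rad/s, so T = P/ω = 275×10³ / 971.8 = 283.0 N·m.
J = πd⁴/32 = π(0.0660)⁴/32 = 1.863×10^-6 m⁴.
τ_max = T·r/J = 283.0 × 0.0330 / 1.863×10^-6 = 5.013×10^6 Pa.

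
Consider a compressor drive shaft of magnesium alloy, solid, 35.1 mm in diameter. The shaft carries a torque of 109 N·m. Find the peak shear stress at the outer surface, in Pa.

1.28e7 Pa

J = πd⁴/32 = π(0.0351)⁴/32 = 1.490×10^-7 m⁴.
τ_max = T·r/J = 109.0 × 0.0175 / 1.490×10^-7 = 1.284×10^7 Pa.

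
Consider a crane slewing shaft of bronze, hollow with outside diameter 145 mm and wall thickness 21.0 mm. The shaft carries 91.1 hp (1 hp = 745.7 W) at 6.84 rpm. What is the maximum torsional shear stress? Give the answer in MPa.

ω = 2π·6.84/60 = 0.7163 rad/s, so T = P/ω = 91.1×745.7 / 0.7163 = 94840 N·m.
J = π(d_o⁴ − d_i⁴)/32 = π(0.145⁴ − 0.103⁴)/32 = 3.235×10^-5 m⁴.
τ_max = T·r/J = 94840 × 0.0725 / 3.235×10^-5 = 2.126×10^8 Pa.

213 MPa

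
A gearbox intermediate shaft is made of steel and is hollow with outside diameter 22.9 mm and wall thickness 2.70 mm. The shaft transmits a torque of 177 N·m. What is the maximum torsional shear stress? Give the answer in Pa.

J = π(d_o⁴ − d_i⁴)/32 = π(0.0229⁴ − 0.0175⁴)/32 = 1.779×10^-8 m⁴.
τ_max = T·r/J = 177.0 × 0.0115 / 1.779×10^-8 = 1.139×10^8 Pa.

1.14e8 Pa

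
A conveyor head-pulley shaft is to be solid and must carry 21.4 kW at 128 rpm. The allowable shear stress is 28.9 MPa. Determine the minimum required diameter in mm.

65.5 mm

ω = 2π·128/60 = 13.40 rad/s, so T = P/ω = 21.4×10³ / 13.40 = 1597 N·m.
For a solid shaft τ_max = 16T/(πd³), so d = (16T/(π τ_allow))^(1/3) = (16·1597/(π·2.89×10^7))^(1/3) = 0.06553 m.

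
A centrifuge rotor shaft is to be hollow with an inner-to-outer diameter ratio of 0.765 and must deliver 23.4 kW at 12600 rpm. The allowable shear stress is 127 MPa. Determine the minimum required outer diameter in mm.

ω = 2π·12600/60 = 1319 rad/s, so T = P/ω = 23.4×10³ / 1319 = 17.73 N·m.
For a hollow shaft with d_i/d_o = 0.765: τ_max = 16T/(π d_o³ (1−k⁴)), so d_o = [16T/(π τ_allow (1−k⁴))]^(1/3) = [16·17.73/(π·1.27×10^8·0.6575)]^(1/3) = 0.01027 m.

10.3 mm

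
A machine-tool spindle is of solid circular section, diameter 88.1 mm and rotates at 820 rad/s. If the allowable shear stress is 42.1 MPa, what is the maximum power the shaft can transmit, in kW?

4640 kW

J = πd⁴/32 = π(0.0881)⁴/32 = 5.914×10^-6 m⁴.
T_max = τ_allow·J/r = 4.21×10^7 × 5.914×10^-6 / 0.0440 = 5652 N·m.
ω = 820 rad/s, so P_max = T_max·ω = 4.635×10^6 W.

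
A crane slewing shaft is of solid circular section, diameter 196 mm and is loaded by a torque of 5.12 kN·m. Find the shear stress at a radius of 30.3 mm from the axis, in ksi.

J = πd⁴/32 = π(0.196)⁴/32 = 1.449×10^-4 m⁴.
Shear stress varies linearly with radius: τ = T·r/J = 5120 × 0.0303 / 1.449×10^-4 = 1.071×10^6 Pa.

0.155 ksi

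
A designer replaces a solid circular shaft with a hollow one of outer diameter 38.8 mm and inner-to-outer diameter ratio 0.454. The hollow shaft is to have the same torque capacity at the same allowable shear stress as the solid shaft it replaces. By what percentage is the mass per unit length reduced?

Equal τ_max and T ⇒ the solid shaft needs d_s³ = d_o³(1−k⁴), so d_s = 38.8·(1−0.454⁴)^(1/3) = 38.24 mm.
Area ratio A_h/A_s = d_o²(1−k²)/d_s² = (1−k²)/(1−k⁴)^(2/3) = 0.8172.
Mass saving = 1 − 0.8172 = 18.3 %.

18.3 %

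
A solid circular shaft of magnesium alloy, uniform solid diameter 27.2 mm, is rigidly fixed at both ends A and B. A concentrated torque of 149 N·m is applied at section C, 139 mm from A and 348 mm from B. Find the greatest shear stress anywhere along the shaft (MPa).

26.9 MPa

With uniform GJ and both ends fixed, compatibility θ_AC = θ_CB gives T_A·a = T_B·b, together with T_A + T_B = T₀.
T_A = T₀·b/(a+b) = 149.0·348/487.0 = 106.5 N·m; T_B = 42.53 N·m.
τ in each portion: τ_AC = 2.69×10^7 Pa, τ_CB = 1.08×10^7 Pa; maximum is in AC.
τ_max = T_AC·r/J = 106.5·0.0136/5.37×10^-8 = 2.695×10^7 Pa.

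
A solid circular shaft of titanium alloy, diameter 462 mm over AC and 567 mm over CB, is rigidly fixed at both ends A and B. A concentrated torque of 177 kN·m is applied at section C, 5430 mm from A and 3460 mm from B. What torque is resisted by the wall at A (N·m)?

38800 N·m

Compatibility: T_A·a/J_AC = T_B·b/J_CB with T_A + T_B = T₀.
J_AC = 4.47×10^-3 m⁴, J_CB = 0.0101 m⁴, so T_A = T₀·(J_AC/a)/((J_AC/a)+(J_CB/b)) = 38810 N·m, T_B = 138200 N·m.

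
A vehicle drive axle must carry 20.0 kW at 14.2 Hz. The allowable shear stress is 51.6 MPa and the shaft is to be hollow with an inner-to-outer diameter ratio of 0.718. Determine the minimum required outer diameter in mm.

ω = 2π·14.2 = 89.22 rad/s, so T = P/ω = 20.0×10³ / 89.22 = 224.2 N·m.
For a hollow shaft with d_i/d_o = 0.718: τ_max = 16T/(π d_o³ (1−k⁴)), so d_o = [16T/(π τ_allow (1−k⁴))]^(1/3) = [16·224.2/(π·5.16×10^7·0.7342)]^(1/3) = 0.03112 m.

31.1 mm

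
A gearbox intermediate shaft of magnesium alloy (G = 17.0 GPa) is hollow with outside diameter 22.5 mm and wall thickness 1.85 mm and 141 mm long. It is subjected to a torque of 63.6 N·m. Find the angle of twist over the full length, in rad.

J = π(d_o⁴ − d_i⁴)/32 = π(0.0225⁴ − 0.0188⁴)/32 = 1.290×10^-8 m⁴.
θ = T·L/(G·J) = 63.60 × 0.141 / (17.0×10⁹ × 1.290×10^-8) = 0.04090 rad.

0.0409 rad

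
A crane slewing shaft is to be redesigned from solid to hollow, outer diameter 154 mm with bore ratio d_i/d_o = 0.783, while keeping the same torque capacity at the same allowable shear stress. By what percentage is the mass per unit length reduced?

Equal τ_max and T ⇒ the solid shaft needs d_s³ = d_o³(1−k⁴), so d_s = 154·(1−0.783⁴)^(1/3) = 131.6 mm.
Area ratio A_h/A_s = d_o²(1−k²)/d_s² = (1−k²)/(1−k⁴)^(2/3) = 0.5298.
Mass saving = 1 − 0.5298 = 47.0 %.

47.0 %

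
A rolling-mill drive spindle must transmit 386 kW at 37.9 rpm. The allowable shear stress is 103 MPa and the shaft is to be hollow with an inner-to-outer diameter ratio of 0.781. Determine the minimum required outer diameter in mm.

ω = 2π·37.9/60 = 3.969 rad/s, so T = P/ω = 386×10³ / 3.969 = 97260 N·m.
For a hollow shaft with d_i/d_o = 0.781: τ_max = 16T/(π d_o³ (1−k⁴)), so d_o = [16T/(π τ_allow (1−k⁴))]^(1/3) = [16·97260/(π·1.03×10^8·0.6279)]^(1/3) = 0.1971 m.

197 mm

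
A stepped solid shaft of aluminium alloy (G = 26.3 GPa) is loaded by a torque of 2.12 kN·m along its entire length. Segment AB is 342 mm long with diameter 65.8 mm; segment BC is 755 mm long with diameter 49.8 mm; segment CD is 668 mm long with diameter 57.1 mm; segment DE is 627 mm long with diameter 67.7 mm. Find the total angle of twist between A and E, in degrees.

J_AB = π(0.0658)⁴/32 = 1.84×10^-6 m⁴; J_BC = π(0.0498)⁴/32 = 6.04×10^-7 m⁴; J_CD = π(0.0571)⁴/32 = 1.04×10^-6 m⁴; J_DE = π(0.0677)⁴/32 = 2.06×10^-6 m⁴.
θ = (T/G)·Σ L_i/J_i = (2120/26.3×10⁹)·(0.342/1.84×10^-6 + 0.755/6.04×10^-7 + 0.668/1.04×10^-6 + 0.627/2.06×10^-6) = 0.1919 rad.

11.0°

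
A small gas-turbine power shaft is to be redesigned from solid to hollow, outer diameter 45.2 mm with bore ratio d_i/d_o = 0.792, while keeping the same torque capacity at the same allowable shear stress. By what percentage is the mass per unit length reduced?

48.0 %

Equal τ_max and T ⇒ the solid shaft needs d_s³ = d_o³(1−k⁴), so d_s = 45.2·(1−0.792⁴)^(1/3) = 38.26 mm.
Area ratio A_h/A_s = d_o²(1−k²)/d_s² = (1−k²)/(1−k⁴)^(2/3) = 0.5202.
Mass saving = 1 − 0.5202 = 48.0 %.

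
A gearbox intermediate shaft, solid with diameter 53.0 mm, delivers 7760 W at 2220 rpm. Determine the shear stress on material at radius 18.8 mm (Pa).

ω = 2π·2220/60 = 232.5 rad/s, so T = P/ω = 7760 / 232.5 = 33.38 N·m.
J = πd⁴/32 = π(0.0530)⁴/32 = 7.746×10^-7 m⁴.
Shear stress varies linearly with radius: τ = T·r/J = 33.38 × 0.0188 / 7.746×10^-7 = 8.101×10^5 Pa.

810000 Pa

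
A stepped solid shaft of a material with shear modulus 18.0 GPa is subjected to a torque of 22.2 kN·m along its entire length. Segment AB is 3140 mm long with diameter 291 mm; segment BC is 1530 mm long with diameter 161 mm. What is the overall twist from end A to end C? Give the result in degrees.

J_AB = π(0.291)⁴/32 = 7.04×10^-4 m⁴; J_BC = π(0.161)⁴/32 = 6.60×10^-5 m⁴.
θ = (T/G)·Σ L_i/J_i = (22200/18.0×10⁹)·(3.14/7.04×10^-4 + 1.53/6.60×10^-5) = 0.03411 rad.

1.95°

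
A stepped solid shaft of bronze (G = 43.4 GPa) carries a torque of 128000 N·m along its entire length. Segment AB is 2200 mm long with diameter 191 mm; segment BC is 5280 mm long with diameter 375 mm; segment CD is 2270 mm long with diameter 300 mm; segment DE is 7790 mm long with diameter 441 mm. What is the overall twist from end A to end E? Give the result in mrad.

72.3 mrad

J_AB = π(0.191)⁴/32 = 1.31×10^-4 m⁴; J_BC = π(0.375)⁴/32 = 1.94×10^-3 m⁴; J_CD = π(0.300)⁴/32 = 7.95×10^-4 m⁴; J_DE = π(0.441)⁴/32 = 3.71×10^-3 m⁴.
θ = (T/G)·Σ L_i/J_i = (128000/43.4×10⁹)·(2.20/1.31×10^-4 + 5.28/1.94×10^-3 + 2.27/7.95×10^-4 + 7.79/3.71×10^-3) = 0.07229 rad.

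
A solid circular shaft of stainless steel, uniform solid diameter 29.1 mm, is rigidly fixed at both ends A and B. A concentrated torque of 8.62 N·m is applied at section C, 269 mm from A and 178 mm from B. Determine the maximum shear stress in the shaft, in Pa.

1.07e6 Pa

With uniform GJ and both ends fixed, compatibility θ_AC = θ_CB gives T_A·a = T_B·b, together with T_A + T_B = T₀.
T_A = T₀·b/(a+b) = 8.620·178/447.0 = 3.433 N·m; T_B = 5.187 N·m.
τ in each portion: τ_AC = 7.09×10^5 Pa, τ_CB = 1.07×10^6 Pa; maximum is in CB.
τ_max = T_CB·r/J = 5.187·0.0146/7.04×10^-8 = 1.072×10^6 Pa.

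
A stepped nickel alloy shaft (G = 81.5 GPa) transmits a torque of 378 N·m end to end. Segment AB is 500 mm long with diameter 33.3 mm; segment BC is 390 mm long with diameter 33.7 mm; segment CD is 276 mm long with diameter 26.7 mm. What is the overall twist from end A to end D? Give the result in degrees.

3.39°

J_AB = π(0.0333)⁴/32 = 1.21×10^-7 m⁴; J_BC = π(0.0337)⁴/32 = 1.27×10^-7 m⁴; J_CD = π(0.0267)⁴/32 = 4.99×10^-8 m⁴.
θ = (T/G)·Σ L_i/J_i = (378.0/81.5×10⁹)·(0.500/1.21×10^-7 + 0.390/1.27×10^-7 + 0.276/4.99×10^-8) = 0.05915 rad.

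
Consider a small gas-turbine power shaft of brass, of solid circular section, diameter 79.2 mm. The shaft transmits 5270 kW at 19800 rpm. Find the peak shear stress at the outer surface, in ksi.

ω = 2π·19800/60 = 2073 rad/s, so T = P/ω = 5270×10³ / 2073 = 2542 N·m.
J = πd⁴/32 = π(0.0792)⁴/32 = 3.863×10^-6 m⁴.
τ_max = T·r/J = 2542 × 0.0396 / 3.863×10^-6 = 2.606×10^7 Pa.

3.78 ksi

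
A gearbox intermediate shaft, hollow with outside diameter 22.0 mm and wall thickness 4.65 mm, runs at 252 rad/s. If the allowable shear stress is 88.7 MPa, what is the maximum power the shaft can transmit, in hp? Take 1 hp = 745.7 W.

J = π(d_o⁴ − d_i⁴)/32 = π(0.0220⁴ − 0.0127⁴)/32 = 2.044×10^-8 m⁴.
T_max = τ_allow·J/r = 8.87×10^7 × 2.044×10^-8 / 0.0110 = 164.9 N·m.
ω = 252 rad/s, so P_max = T_max·ω = 4.154×10^4 W.

55.7 hp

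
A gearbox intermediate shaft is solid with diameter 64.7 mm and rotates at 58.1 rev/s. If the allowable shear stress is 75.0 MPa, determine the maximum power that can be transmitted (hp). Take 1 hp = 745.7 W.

J = πd⁴/32 = π(0.0647)⁴/32 = 1.720×10^-6 m⁴.
T_max = τ_allow·J/r = 7.50×10^7 × 1.720×10^-6 / 0.0324 = 3988 N·m.
ω = 2π·58.1 = 365.1 rad/s, so P_max = T_max·ω = 1.456×10^6 W.

1950 hp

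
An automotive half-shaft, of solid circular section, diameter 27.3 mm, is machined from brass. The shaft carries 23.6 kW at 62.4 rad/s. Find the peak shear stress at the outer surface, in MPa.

ω = 62.4 rad/s, so T = P/ω = 23.6×10³ / 62.40 = 378.2 N·m.
J = πd⁴/32 = π(0.0273)⁴/32 = 5.453×10^-8 m⁴.
τ_max = T·r/J = 378.2 × 0.0137 / 5.453×10^-8 = 9.467×10^7 Pa.

94.7 MPa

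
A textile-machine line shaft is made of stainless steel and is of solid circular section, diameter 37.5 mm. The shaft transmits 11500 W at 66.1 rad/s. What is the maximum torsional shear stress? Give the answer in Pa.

1.68e7 Pa

ω = 66.1 rad/s, so T = P/ω = 11500 / 66.10 = 174.0 N·m.
J = πd⁴/32 = π(0.0375)⁴/32 = 1.941×10^-7 m⁴.
τ_max = T·r/J = 174.0 × 0.0187 / 1.941×10^-7 = 1.680×10^7 Pa.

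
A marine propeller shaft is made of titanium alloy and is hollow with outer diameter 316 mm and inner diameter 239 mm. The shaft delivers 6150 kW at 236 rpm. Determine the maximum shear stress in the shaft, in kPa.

59700 kPa

ω = 2π·236/60 = 24.71 rad/s, so T = P/ω = 6150×10³ / 24.71 = 248800 N·m.
J = π(d_o⁴ − d_i⁴)/32 = π(0.316⁴ − 0.239⁴)/32 = 6.586×10^-4 m⁴.
τ_max = T·r/J = 248800 × 0.158 / 6.586×10^-4 = 5.970×10^7 Pa.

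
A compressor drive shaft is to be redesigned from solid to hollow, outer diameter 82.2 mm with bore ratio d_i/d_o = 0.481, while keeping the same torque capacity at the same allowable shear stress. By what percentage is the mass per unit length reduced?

Equal τ_max and T ⇒ the solid shaft needs d_s³ = d_o³(1−k⁴), so d_s = 82.2·(1−0.481⁴)^(1/3) = 80.71 mm.
Area ratio A_h/A_s = d_o²(1−k²)/d_s² = (1−k²)/(1−k⁴)^(2/3) = 0.7974.
Mass saving = 1 − 0.7974 = 20.3 %.

20.3 %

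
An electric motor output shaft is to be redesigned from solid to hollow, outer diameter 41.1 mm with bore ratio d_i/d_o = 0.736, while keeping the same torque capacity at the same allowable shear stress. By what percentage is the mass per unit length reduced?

Equal τ_max and T ⇒ the solid shaft needs d_s³ = d_o³(1−k⁴), so d_s = 41.1·(1−0.736⁴)^(1/3) = 36.61 mm.
Area ratio A_h/A_s = d_o²(1−k²)/d_s² = (1−k²)/(1−k⁴)^(2/3) = 0.5777.
Mass saving = 1 − 0.5777 = 42.2 %.

42.2 %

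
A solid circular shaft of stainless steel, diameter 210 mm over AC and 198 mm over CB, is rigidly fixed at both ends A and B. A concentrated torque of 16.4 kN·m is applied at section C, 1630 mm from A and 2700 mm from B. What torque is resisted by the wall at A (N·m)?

Compatibility: T_A·a/J_AC = T_B·b/J_CB with T_A + T_B = T₀.
J_AC = 1.91×10^-4 m⁴, J_CB = 1.51×10^-4 m⁴, so T_A = T₀·(J_AC/a)/((J_AC/a)+(J_CB/b)) = 11100 N·m, T_B = 5297 N·m.

11100 N·m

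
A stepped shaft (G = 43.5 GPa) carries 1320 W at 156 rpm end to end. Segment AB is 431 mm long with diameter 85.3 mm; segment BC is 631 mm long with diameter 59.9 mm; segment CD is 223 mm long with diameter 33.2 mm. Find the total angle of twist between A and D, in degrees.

0.261°

ω = 2π·156/60 = 16.34 rad/s, so T = P/ω = 1320 / 16.34 = 80.80 N·m.
J_AB = π(0.0853)⁴/32 = 5.20×10^-6 m⁴; J_BC = π(0.0599)⁴/32 = 1.26×10^-6 m⁴; J_CD = π(0.0332)⁴/32 = 1.19×10^-7 m⁴.
θ = (T/G)·Σ L_i/J_i = (80.80/43.5×10⁹)·(0.431/5.20×10^-6 + 0.631/1.26×10^-6 + 0.223/1.19×10^-7) = 4.554×10^-3 rad.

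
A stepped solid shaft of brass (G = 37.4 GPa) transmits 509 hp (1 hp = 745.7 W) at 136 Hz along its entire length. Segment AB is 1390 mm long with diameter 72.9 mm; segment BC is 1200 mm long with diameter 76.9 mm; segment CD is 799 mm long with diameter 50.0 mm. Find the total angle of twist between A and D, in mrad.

25.6 mrad

ω = 2π·136 = 854.5 rad/s, so T = P/ω = 509×745.7 / 854.5 = 444.2 N·m.
J_AB = π(0.0729)⁴/32 = 2.77×10^-6 m⁴; J_BC = π(0.0769)⁴/32 = 3.43×10^-6 m⁴; J_CD = π(0.0500)⁴/32 = 6.14×10^-7 m⁴.
θ = (T/G)·Σ L_i/J_i = (444.2/37.4×10⁹)·(1.39/2.77×10^-6 + 1.20/3.43×10^-6 + 0.799/6.14×10^-7) = 0.02557 rad.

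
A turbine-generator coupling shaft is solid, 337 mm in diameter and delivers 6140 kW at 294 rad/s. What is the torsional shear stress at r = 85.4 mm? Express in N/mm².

1.41 N/mm²

ω = 294 rad/s, so T = P/ω = 6140×10³ / 294.0 = 20880 N·m.
J = πd⁴/32 = π(0.337)⁴/32 = 1.266×10^-3 m⁴.
Shear stress varies linearly with radius: τ = T·r/J = 20880 × 0.0854 / 1.266×10^-3 = 1.409×10^6 Pa.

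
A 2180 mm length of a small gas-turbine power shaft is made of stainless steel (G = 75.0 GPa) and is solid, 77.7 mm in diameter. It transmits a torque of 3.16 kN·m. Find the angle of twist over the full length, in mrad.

25.7 mrad

J = πd⁴/32 = π(0.0777)⁴/32 = 3.578×10^-6 m⁴.
θ = T·L/(G·J) = 3160 × 2.18 / (75.0×10⁹ × 3.578×10^-6) = 0.02567 rad.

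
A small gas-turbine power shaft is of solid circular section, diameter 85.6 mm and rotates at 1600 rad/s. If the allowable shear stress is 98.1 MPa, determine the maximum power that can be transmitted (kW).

J = πd⁴/32 = π(0.0856)⁴/32 = 5.271×10^-6 m⁴.
T_max = τ_allow·J/r = 9.81×10^7 × 5.271×10^-6 / 0.0428 = 12080 N·m.
ω = 1600 rad/s, so P_max = T_max·ω = 1.933×10^7 W.

19300 kW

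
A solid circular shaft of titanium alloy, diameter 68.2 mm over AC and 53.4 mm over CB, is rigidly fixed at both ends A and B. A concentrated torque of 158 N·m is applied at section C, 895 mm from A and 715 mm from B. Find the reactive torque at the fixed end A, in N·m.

107 N·m

Compatibility: T_A·a/J_AC = T_B·b/J_CB with T_A + T_B = T₀.
J_AC = 2.12×10^-6 m⁴, J_CB = 7.98×10^-7 m⁴, so T_A = T₀·(J_AC/a)/((J_AC/a)+(J_CB/b)) = 107.4 N·m, T_B = 50.55 N·m.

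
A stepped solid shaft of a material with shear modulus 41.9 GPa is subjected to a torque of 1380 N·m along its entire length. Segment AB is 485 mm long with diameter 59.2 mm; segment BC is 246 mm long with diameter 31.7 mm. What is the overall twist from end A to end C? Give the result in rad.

J_AB = π(0.0592)⁴/32 = 1.21×10^-6 m⁴; J_BC = π(0.0317)⁴/32 = 9.91×10^-8 m⁴.
θ = (T/G)·Σ L_i/J_i = (1380/41.9×10⁹)·(0.485/1.21×10^-6 + 0.246/9.91×10^-8) = 0.09497 rad.

0.0950 rad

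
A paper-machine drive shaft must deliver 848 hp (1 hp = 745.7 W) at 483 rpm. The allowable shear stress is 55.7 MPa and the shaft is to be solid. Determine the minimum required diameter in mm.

ω = 2π·483/60 = 50.58 rad/s, so T = P/ω = 848×745.7 / 50.58 = 12500 N·m.
For a solid shaft τ_max = 16T/(πd³), so d = (16T/(π τ_allow))^(1/3) = (16·12500/(π·5.57×10^7))^(1/3) = 0.1046 m.

105 mm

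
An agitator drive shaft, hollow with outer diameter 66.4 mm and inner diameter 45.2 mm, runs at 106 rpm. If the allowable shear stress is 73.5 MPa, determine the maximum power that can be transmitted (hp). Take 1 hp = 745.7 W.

J = π(d_o⁴ − d_i⁴)/32 = π(0.0664⁴ − 0.0452⁴)/32 = 1.499×10^-6 m⁴.
T_max = τ_allow·J/r = 7.35×10^7 × 1.499×10^-6 / 0.0332 = 3318 N·m.
ω = 2π·106/60 = 11.10 rad/s, so P_max = T_max·ω = 3.683×10^4 W.

49.4 hp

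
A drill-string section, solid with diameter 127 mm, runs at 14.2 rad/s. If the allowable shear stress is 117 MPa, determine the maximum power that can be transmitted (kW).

J = πd⁴/32 = π(0.127)⁴/32 = 2.554×10^-5 m⁴.
T_max = τ_allow·J/r = 1.17×10^8 × 2.554×10^-5 / 0.0635 = 47060 N·m.
ω = 14.2 rad/s, so P_max = T_max·ω = 6.682×10^5 W.

668 kW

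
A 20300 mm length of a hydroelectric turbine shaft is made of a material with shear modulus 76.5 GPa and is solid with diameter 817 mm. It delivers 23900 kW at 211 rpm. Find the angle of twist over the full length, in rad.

0.00656 rad

ω = 2π·211/60 = 22.10 rad/s, so T = P/ω = 23900×10³ / 22.10 = 1.082e6 N·m.
J = πd⁴/32 = π(0.817)⁴/32 = 0.04374 m⁴.
θ = T·L/(G·J) = 1.082e6 × 20.3 / (76.5×10⁹ × 0.04374) = 6.562×10^-3 rad.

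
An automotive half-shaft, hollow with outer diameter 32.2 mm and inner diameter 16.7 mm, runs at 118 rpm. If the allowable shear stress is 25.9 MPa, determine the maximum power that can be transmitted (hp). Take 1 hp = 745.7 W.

2.61 hp

J = π(d_o⁴ − d_i⁴)/32 = π(0.0322⁴ − 0.0167⁴)/32 = 9.791×10^-8 m⁴.
T_max = τ_allow·J/r = 2.59×10^7 × 9.791×10^-8 / 0.0161 = 157.5 N·m.
ω = 2π·118/60 = 12.36 rad/s, so P_max = T_max·ω = 1946 W.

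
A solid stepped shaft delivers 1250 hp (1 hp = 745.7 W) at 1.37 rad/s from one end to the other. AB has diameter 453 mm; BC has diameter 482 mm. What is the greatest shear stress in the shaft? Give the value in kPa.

37300 kPa

ω = 1.37 rad/s, so T = P/ω = 1250×745.7 / 1.370 = 680400 N·m.
Under the same torque, τ_max = 16T/(πd³) is largest where d is smallest — segment AB (d = 453 mm).
τ_max = 16·680400/(π·(0.453)³) = 3.728×10^7 Pa.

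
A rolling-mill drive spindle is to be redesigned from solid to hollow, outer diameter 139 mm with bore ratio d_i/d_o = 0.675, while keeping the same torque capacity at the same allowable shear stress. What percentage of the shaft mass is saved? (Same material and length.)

Equal τ_max and T ⇒ the solid shaft needs d_s³ = d_o³(1−k⁴), so d_s = 139·(1−0.675⁴)^(1/3) = 128.6 mm.
Area ratio A_h/A_s = d_o²(1−k²)/d_s² = (1−k²)/(1−k⁴)^(2/3) = 0.6357.
Mass saving = 1 − 0.6357 = 36.4 %.

36.4 %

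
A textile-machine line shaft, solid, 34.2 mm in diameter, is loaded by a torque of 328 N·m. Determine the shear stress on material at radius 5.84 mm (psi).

2070 psi

J = πd⁴/32 = π(0.0342)⁴/32 = 1.343×10^-7 m⁴.
Shear stress varies linearly with radius: τ = T·r/J = 328.0 × 0.00584 / 1.343×10^-7 = 1.426×10^7 Pa.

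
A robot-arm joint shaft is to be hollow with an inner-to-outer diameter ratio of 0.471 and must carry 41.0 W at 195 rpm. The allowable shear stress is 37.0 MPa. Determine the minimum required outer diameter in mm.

6.62 mm

ω = 2π·195/60 = 20.42 rad/s, so T = P/ω = 41.0 / 20.42 = 2.008 N·m.
For a hollow shaft with d_i/d_o = 0.471: τ_max = 16T/(π d_o³ (1−k⁴)), so d_o = [16T/(π τ_allow (1−k⁴))]^(1/3) = [16·2.008/(π·3.70×10^7·0.9508)]^(1/3) = 0.006624 m.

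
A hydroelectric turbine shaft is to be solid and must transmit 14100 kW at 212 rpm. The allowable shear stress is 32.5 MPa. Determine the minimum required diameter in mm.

ω = 2π·212/60 = 22.20 rad/s, so T = P/ω = 14100×10³ / 22.20 = 635100 N·m.
For a solid shaft τ_max = 16T/(πd³), so d = (16T/(π τ_allow))^(1/3) = (16·635100/(π·3.25×10^7))^(1/3) = 0.4634 m.

463 mm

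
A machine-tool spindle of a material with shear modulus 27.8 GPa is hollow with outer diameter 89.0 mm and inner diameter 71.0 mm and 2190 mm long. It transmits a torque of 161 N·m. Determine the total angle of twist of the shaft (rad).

0.00346 rad

J = π(d_o⁴ − d_i⁴)/32 = π(0.0890⁴ − 0.0710⁴)/32 = 3.665×10^-6 m⁴.
θ = T·L/(G·J) = 161.0 × 2.19 / (27.8×10⁹ × 3.665×10^-6) = 3.461×10^-3 rad.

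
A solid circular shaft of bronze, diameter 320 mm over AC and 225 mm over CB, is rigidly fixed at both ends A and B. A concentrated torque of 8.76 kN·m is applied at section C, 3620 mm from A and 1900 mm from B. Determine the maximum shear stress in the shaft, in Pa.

1.24e6 Pa

Compatibility: T_A·a/J_AC = T_B·b/J_CB with T_A + T_B = T₀.
J_AC = 1.03×10^-3 m⁴, J_CB = 2.52×10^-4 m⁴, so T_A = T₀·(J_AC/a)/((J_AC/a)+(J_CB/b)) = 5977 N·m, T_B = 2783 N·m.
τ in each portion: τ_AC = 9.29×10^5 Pa, τ_CB = 1.24×10^6 Pa; maximum is in CB.
τ_max = T_CB·r/J = 2783·0.113/2.52×10^-4 = 1.244×10^6 Pa.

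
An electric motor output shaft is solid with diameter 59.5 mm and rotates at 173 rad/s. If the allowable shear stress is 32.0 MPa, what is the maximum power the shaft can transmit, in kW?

J = πd⁴/32 = π(0.0595)⁴/32 = 1.230×10^-6 m⁴.
T_max = τ_allow·J/r = 3.20×10^7 × 1.230×10^-6 / 0.0297 = 1324 N·m.
ω = 173 rad/s, so P_max = T_max·ω = 2.290×10^5 W.

229 kW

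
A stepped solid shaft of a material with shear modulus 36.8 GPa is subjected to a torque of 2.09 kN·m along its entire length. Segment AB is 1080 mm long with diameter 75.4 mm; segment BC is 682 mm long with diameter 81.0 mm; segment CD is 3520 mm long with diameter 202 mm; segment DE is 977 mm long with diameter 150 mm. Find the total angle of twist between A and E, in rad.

0.0308 rad

J_AB = π(0.0754)⁴/32 = 3.17×10^-6 m⁴; J_BC = π(0.0810)⁴/32 = 4.23×10^-6 m⁴; J_CD = π(0.202)⁴/32 = 1.63×10^-4 m⁴; J_DE = π(0.150)⁴/32 = 4.97×10^-5 m⁴.
θ = (T/G)·Σ L_i/J_i = (2090/36.8×10⁹)·(1.08/3.17×10^-6 + 0.682/4.23×10^-6 + 3.52/1.63×10^-4 + 0.977/4.97×10^-5) = 0.03083 rad.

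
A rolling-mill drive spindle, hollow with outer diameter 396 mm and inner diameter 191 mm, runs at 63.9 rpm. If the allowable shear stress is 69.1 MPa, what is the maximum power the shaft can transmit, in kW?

5330 kW

J = π(d_o⁴ − d_i⁴)/32 = π(0.396⁴ − 0.191⁴)/32 = 2.284×10^-3 m⁴.
T_max = τ_allow·J/r = 6.91×10^7 × 2.284×10^-3 / 0.198 = 796900 N·m.
ω = 2π·63.9/60 = 6.692 rad/s, so P_max = T_max·ω = 5.333×10^6 W.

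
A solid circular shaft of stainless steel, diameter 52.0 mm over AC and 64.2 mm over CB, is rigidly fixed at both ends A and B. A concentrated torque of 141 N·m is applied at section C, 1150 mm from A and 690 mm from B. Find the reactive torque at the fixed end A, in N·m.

Compatibility: T_A·a/J_AC = T_B·b/J_CB with T_A + T_B = T₀.
J_AC = 7.18×10^-7 m⁴, J_CB = 1.67×10^-6 m⁴, so T_A = T₀·(J_AC/a)/((J_AC/a)+(J_CB/b)) = 28.94 N·m, T_B = 112.1 N·m.

28.9 N·m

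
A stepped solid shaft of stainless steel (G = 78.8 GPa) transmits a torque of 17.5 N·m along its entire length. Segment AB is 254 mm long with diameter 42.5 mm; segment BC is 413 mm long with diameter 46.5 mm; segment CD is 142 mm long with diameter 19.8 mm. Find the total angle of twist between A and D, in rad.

0.00247 rad

J_AB = π(0.0425)⁴/32 = 3.20×10^-7 m⁴; J_BC = π(0.0465)⁴/32 = 4.59×10^-7 m⁴; J_CD = π(0.0198)⁴/32 = 1.51×10^-8 m⁴.
θ = (T/G)·Σ L_i/J_i = (17.50/78.8×10⁹)·(0.254/3.20×10^-7 + 0.413/4.59×10^-7 + 0.142/1.51×10^-8) = 2.466×10^-3 rad.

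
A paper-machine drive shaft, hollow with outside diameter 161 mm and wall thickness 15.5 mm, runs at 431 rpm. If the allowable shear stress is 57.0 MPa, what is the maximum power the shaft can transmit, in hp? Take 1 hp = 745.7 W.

J = π(d_o⁴ − d_i⁴)/32 = π(0.161⁴ − 0.130⁴)/32 = 3.792×10^-5 m⁴.
T_max = τ_allow·J/r = 5.70×10^7 × 3.792×10^-5 / 0.0805 = 26850 N·m.
ω = 2π·431/60 = 45.13 rad/s, so P_max = T_max·ω = 1.212×10^6 W.

1630 hp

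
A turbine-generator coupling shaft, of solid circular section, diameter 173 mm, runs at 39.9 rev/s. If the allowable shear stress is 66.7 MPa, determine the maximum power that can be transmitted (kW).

J = πd⁴/32 = π(0.173)⁴/32 = 8.794×10^-5 m⁴.
T_max = τ_allow·J/r = 6.67×10^7 × 8.794×10^-5 / 0.0865 = 67810 N·m.
ω = 2π·39.9 = 250.7 rad/s, so P_max = T_max·ω = 1.700×10^7 W.

17000 kW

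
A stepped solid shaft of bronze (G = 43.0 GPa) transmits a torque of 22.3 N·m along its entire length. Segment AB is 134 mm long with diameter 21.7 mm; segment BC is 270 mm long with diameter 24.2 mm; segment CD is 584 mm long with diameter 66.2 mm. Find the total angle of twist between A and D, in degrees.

J_AB = π(0.0217)⁴/32 = 2.18×10^-8 m⁴; J_BC = π(0.0242)⁴/32 = 3.37×10^-8 m⁴; J_CD = π(0.0662)⁴/32 = 1.89×10^-6 m⁴.
θ = (T/G)·Σ L_i/J_i = (22.30/43.0×10⁹)·(0.134/2.18×10^-8 + 0.270/3.37×10^-8 + 0.584/1.89×10^-6) = 7.511×10^-3 rad.

0.430°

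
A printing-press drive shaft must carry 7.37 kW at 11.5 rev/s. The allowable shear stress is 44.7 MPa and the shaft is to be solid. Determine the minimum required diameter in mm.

ω = 2π·11.5 = 72.26 rad/s, so T = P/ω = 7.37×10³ / 72.26 = 102.0 N·m.
For a solid shaft τ_max = 16T/(πd³), so d = (16T/(π τ_allow))^(1/3) = (16·102.0/(π·4.47×10^7))^(1/3) = 0.02265 m.

22.7 mm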